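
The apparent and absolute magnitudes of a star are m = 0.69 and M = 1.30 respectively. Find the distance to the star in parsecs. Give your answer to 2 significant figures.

d ≈ 7.6 pc

Distance modulus: m − M = 0.69 − (1.30) = -0.610
m − M = 5 log₁₀ d − 5
log₁₀ d = (m − M)/5 + 1 = 0.8780
d = 10^0.8780 = 7.551 pc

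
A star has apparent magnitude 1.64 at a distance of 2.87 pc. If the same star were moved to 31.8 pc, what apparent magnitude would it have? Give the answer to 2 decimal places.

m ≈ 6.86

Flux ∝ 1/d², so Δm = 5 log₁₀(d₂/d₁) = 5 log₁₀(31.8/2.87) = 5.223
m₂ = m₁ + Δm = 1.64 + (5.223) = 6.863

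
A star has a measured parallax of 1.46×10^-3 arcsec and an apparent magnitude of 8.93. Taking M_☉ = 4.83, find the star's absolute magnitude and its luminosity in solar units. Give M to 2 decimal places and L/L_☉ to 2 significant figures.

M ≈ -0.25; L/L_☉ ≈ 110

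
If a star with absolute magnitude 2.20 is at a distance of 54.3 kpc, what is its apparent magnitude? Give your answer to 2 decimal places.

d = 54.3 kpc = 54300 pc
m = M + 5 log₁₀ d − 5 = 2.20 + 5·4.7348 − 5 = 20.874

m ≈ 20.87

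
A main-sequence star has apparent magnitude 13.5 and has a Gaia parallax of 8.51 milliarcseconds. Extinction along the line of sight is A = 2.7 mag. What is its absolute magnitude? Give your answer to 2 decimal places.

p = 8.51 mas = 8.51×10^-3″ → d = 1/p = 117.5 pc
5 log₁₀(d/10 pc) = 5 log₁₀(117.5) − 5 = 5.350
M = m − 5 log₁₀(d/10) − A = 13.5 − 5.350 − 2.7 = 5.450

M ≈ 5.45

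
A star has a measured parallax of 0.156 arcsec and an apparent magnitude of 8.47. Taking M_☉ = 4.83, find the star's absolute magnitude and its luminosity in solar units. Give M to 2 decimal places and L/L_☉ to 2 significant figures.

M ≈ 9.44; L/L_☉ ≈ 0.014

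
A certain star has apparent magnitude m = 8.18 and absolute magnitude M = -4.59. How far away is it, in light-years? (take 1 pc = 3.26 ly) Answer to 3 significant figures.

d ≈ 11700 ly

Distance modulus: m − M = 8.18 − (-4.59) = 12.770
m − M = 5 log₁₀ d − 5
log₁₀ d = (m − M)/5 + 1 = 3.5540
d = 10^3.5540 = 3581 pc
= 11670 ly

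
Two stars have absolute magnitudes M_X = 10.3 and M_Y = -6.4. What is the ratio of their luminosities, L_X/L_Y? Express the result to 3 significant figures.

L_X/L_Y ≈ 2.09×10^-7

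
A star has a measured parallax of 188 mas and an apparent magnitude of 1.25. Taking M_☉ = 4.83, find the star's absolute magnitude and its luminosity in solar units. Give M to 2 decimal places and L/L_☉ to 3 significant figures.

d = 1/p = 1000/188 mas = 5.319 pc
M = m − 5 log₁₀ d + 5 = 1.25 − 5·0.7258 + 5 = 2.621
M − M_☉ = 2.621 − 4.83 = -2.209
L/L_☉ = 10^(−0.4 × -2.209) = 7.650

M ≈ 2.62; L/L_☉ ≈ 7.65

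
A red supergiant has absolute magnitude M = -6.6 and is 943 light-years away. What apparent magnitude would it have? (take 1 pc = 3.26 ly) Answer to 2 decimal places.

d = 943 ly / 3.26 = 289.3 pc
m = M + 5 log₁₀ d − 5 = -6.6 + 5·2.4613 − 5 = 0.706

m ≈ 0.71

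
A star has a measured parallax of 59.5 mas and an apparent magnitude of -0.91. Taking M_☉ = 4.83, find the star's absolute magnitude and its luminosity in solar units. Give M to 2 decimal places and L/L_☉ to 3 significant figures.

M ≈ -2.04; L/L_☉ ≈ 558

d = 1/p = 1000/59.5 mas = 16.81 pc
M = m − 5 log₁₀ d + 5 = -0.91 − 5·1.2255 + 5 = -2.037
M − M_☉ = -2.037 − 4.83 = -6.867
L/L_☉ = 10^(−0.4 × -6.867) = 558.4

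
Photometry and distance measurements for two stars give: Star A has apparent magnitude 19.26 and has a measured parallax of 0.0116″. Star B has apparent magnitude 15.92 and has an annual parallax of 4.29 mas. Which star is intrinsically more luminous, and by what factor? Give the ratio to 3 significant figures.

Star B is more luminous, by a factor of 158.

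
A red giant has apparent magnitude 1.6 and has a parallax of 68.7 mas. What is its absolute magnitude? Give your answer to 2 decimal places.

M ≈ 0.78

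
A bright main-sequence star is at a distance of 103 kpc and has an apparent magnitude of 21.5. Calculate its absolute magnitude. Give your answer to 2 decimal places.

d = 103 kpc = 103000 pc
5 log₁₀(d/10 pc) = 5 log₁₀(103000) − 5 = 20.064
M = m − 5 log₁₀(d/10) = 21.5 − 20.064 = 1.436

M ≈ 1.44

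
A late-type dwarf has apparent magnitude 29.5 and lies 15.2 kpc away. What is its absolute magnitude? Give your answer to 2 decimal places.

d = 15.2 kpc = 15200 pc
5 log₁₀(d/10 pc) = 5 log₁₀(15200) − 5 = 15.909
M = m − 5 log₁₀(d/10) = 29.5 − 15.909 = 13.591

M ≈ 13.59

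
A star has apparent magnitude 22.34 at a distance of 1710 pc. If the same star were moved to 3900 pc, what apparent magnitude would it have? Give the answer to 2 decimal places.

m ≈ 24.13

Flux ∝ 1/d², so Δm = 5 log₁₀(d₂/d₁) = 5 log₁₀(3900/1710) = 1.790
m₂ = m₁ + Δm = 22.34 + (1.790) = 24.130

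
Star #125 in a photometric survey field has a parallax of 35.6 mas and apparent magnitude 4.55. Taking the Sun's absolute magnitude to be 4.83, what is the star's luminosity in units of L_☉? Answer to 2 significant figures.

d = 1/p = 1000/35.6 mas = 28.09 pc
M = m − 5 log₁₀ d + 5 = 4.55 − 5·1.4486 + 5 = 2.307
M − M_☉ = 2.307 − 4.83 = -2.523
L/L_☉ = 10^(−0.4 × -2.523) = 10.21

L/L_☉ ≈ 10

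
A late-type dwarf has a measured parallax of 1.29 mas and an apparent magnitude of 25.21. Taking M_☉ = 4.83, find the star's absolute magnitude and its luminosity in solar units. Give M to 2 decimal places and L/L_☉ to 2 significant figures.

M ≈ 15.76; L/L_☉ ≈ 4.2×10^-5

d = 1/p = 1000/1.29 mas = 775.2 pc
M = m − 5 log₁₀ d + 5 = 25.21 − 5·2.8894 + 5 = 15.763
M − M_☉ = 15.763 − 4.83 = 10.933
L/L_☉ = 10^(−0.4 × 10.933) = 4.235×10^-5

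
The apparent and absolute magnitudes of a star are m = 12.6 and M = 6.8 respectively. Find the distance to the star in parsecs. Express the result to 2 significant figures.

d ≈ 140 pc

μ = m − M = 5.800
m − M = 5 log₁₀ d − 5
log₁₀ d = (m − M)/5 + 1 = 2.1600
d = 10^2.1600 = 144.5 pc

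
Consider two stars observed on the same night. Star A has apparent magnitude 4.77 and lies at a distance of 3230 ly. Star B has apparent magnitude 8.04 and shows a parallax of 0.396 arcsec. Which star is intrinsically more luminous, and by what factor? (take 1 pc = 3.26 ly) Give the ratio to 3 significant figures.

Star A: d = 3230 ly / 3.26 = 990.8 pc
Star A: M = m − 5 log₁₀ d + 5 = 4.77 − 5·2.9960 + 5 = -5.210
Star B: d = 1/p = 1/0.396″ = 2.525 pc
Star B: M = m − 5 log₁₀ d + 5 = 8.04 − 5·0.4023 + 5 = 11.028
ΔM = M_A − M_B = -5.210 − (11.028) = -16.238; smaller M is more luminous → Star A.
L ratio = 10^(0.4 |ΔM|) = 10^6.495 = 3.129×10^6

Star A is more luminous, by a factor of 3.13×10^6.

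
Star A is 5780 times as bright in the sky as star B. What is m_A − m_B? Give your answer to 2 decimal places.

m_A − m_B ≈ -9.40

Pogson: Δm = −2.5 log₁₀(ratio) = −2.5 log₁₀(5780) = −2.5 × 3.7619 = -9.405
Star A is brighter, so it has the smaller magnitude: the difference is negative.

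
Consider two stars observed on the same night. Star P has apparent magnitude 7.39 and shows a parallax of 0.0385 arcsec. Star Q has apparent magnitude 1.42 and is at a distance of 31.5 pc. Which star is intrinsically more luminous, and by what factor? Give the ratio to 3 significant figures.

Star P: d = 1/p = 1/0.0385″ = 25.97 pc
Star P: M = m − 5 log₁₀ d + 5 = 7.39 − 5·1.4145 + 5 = 5.317
Star Q: M = m − 5 log₁₀ d + 5 = 1.42 − 5·1.4983 + 5 = -1.072
ΔM = M_P − M_Q = 5.317 − (-1.072) = 6.389; smaller M is more luminous → Star Q.
L ratio = 10^(0.4 |ΔM|) = 10^2.556 = 359.4

Star Q is more luminous, by a factor of 359.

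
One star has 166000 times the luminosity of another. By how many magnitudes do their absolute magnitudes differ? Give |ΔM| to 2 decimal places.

Pogson: ΔM = −2.5 log₁₀(ratio) = −2.5 log₁₀(166000) = −2.5 × 5.2201 = -13.050

|ΔM| ≈ 13.05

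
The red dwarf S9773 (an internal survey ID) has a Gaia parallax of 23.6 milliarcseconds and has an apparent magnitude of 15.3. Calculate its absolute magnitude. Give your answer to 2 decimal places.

M ≈ 12.16

p = 23.6 mas = 0.0236″ → d = 1/p = 42.37 pc
5 log₁₀(d/10 pc) = 5 log₁₀(42.37) − 5 = 3.135
M = m − 5 log₁₀(d/10) = 15.3 − 3.135 = 12.165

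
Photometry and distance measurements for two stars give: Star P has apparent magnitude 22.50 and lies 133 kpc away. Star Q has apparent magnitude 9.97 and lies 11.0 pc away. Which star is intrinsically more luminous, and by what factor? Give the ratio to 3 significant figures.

Star P is more luminous, by a factor of 1420.

Star P: d = 133 kpc = 133000 pc
Star P: M = m − 5 log₁₀ d + 5 = 22.50 − 5·5.1239 + 5 = 1.881
Star Q: M = m − 5 log₁₀ d + 5 = 9.97 − 5·1.0414 + 5 = 9.763
ΔM = M_P − M_Q = 1.881 − (9.763) = -7.882; smaller M is more luminous → Star P.
L ratio = 10^(0.4 |ΔM|) = 10^3.153 = 1422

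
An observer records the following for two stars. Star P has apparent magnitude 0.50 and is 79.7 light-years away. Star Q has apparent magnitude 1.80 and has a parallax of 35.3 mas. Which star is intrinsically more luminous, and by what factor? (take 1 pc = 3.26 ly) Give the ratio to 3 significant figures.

Star P: d = 79.7 ly / 3.26 = 24.45 pc
Star P: M = m − 5 log₁₀ d + 5 = 0.50 − 5·1.3882 + 5 = -1.441
Star Q: p = 35.3 mas = 0.0353″ → d = 1/p = 28.33 pc
Star Q: M = m − 5 log₁₀ d + 5 = 1.80 − 5·1.4522 + 5 = -0.461
ΔM = M_P − M_Q = -1.441 − (-0.461) = -0.980; smaller M is more luminous → Star P.
L ratio = 10^(0.4 |ΔM|) = 10^0.392 = 2.466

Star P is more luminous, by a factor of 2.47.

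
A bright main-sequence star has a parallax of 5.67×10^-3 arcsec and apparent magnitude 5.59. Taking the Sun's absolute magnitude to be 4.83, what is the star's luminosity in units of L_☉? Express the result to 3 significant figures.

L/L_☉ ≈ 154

d = 1/p = 1/5.67×10^-3″ = 176.4 pc
M = m − 5 log₁₀ d + 5 = 5.59 − 5·2.2464 + 5 = -0.642
M − M_☉ = -0.642 − 4.83 = -5.472
L/L_☉ = 10^(−0.4 × -5.472) = 154.5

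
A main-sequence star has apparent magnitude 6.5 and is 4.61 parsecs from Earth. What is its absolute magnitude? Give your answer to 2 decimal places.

5 log₁₀(d/10 pc) = 5 log₁₀(4.610) − 5 = -1.681
M = m − 5 log₁₀(d/10) = 6.5 + 1.681 = 8.181

M ≈ 8.18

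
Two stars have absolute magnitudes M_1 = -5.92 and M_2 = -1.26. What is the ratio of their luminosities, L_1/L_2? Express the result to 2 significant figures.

ΔM = M_1 − M_2 = -4.66
L_1/L_2 = 10^(−0.4 ΔM) = 10^1.864 = 73.11

L_1/L_2 ≈ 73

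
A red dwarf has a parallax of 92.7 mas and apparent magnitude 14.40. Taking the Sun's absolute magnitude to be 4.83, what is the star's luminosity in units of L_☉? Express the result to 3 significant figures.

L/L_☉ ≈ 1.73×10^-4

d = 1/p = 1000/92.7 mas = 10.79 pc
M = m − 5 log₁₀ d + 5 = 14.40 − 5·1.0329 + 5 = 14.235
M − M_☉ = 14.235 − 4.83 = 9.405
L/L_☉ = 10^(−0.4 × 9.405) = 1.729×10^-4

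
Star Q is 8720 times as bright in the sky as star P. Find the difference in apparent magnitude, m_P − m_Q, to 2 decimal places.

m_P − m_Q ≈ 9.85

Pogson: Δm = −2.5 log₁₀(ratio) = −2.5 log₁₀(8720) = −2.5 × 3.9405 = -9.851
Star Q is brighter so has the smaller magnitude: m_P − m_Q is positive.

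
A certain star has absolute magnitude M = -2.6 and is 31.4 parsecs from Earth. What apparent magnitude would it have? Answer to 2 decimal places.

m = M + 5 log₁₀ d − 5 = -2.6 + 5·1.4969 − 5 = -0.115

m ≈ -0.12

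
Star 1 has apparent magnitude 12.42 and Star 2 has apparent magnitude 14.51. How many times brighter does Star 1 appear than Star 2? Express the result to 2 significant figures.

6.9

Δm = 12.42 − (14.51) = -2.09
Flux ratio = 10^(−0.4 Δm) = 10^(−0.4 × -2.09) = 10^0.836 = 6.855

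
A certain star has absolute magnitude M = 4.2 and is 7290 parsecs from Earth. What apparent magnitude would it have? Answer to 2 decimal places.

m ≈ 18.51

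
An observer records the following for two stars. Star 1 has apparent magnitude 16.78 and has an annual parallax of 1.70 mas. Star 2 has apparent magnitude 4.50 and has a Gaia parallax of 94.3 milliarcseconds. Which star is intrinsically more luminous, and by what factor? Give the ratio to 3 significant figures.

Star 1: p = 1.70 mas = 1.70×10^-3″ → d = 1/p = 588.2 pc
Star 1: M = m − 5 log₁₀ d + 5 = 16.78 − 5·2.7696 + 5 = 7.932
Star 2: p = 94.3 mas = 0.0943″ → d = 1/p = 10.60 pc
Star 2: M = m − 5 log₁₀ d + 5 = 4.50 − 5·1.0255 + 5 = 4.373
ΔM = M_1 − M_2 = 7.932 − (4.373) = 3.560; smaller M is more luminous → Star 2.
L ratio = 10^(0.4 |ΔM|) = 10^1.424 = 26.54

Star 2 is more luminous, by a factor of 26.5.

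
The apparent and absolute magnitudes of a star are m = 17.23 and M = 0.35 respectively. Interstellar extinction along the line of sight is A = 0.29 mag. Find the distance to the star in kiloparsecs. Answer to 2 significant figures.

m − M = 5 log₁₀(d/10 pc) + A  ⇒  17.23 − (0.35) − 0.29 = 5 log₁₀(d/10)
16.590 = 5 log₁₀(d/10)
log₁₀ d = (m − M − A)/5 + 1 = 4.3180
d = 10^4.3180 = 20800 pc
= 20.80 kpc

d ≈ 21 kpc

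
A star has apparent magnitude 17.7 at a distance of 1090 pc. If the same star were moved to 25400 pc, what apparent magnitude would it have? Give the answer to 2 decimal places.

Flux ∝ 1/d², so Δm = 5 log₁₀(d₂/d₁) = 5 log₁₀(25400/1090) = 6.837
m₂ = m₁ + Δm = 17.7 + (6.837) = 24.537

m ≈ 24.54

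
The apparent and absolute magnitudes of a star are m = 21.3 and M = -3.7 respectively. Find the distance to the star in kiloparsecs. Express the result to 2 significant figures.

μ = m − M = 25.000
m − M = 5 log₁₀ d − 5
log₁₀ d = (m − M)/5 + 1 = 6.0000
d = 10^6.0000 = 1.000×10^6 pc
= 1000 kpc

d ≈ 1000 kpc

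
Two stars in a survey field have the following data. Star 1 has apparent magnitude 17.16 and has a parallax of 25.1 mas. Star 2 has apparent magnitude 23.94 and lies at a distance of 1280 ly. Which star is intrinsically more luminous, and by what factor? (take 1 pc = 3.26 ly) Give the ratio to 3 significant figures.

Star 1 is more luminous, by a factor of 5.30.

Star 1: p = 25.1 mas = 0.0251″ → d = 1/p = 39.84 pc
Star 1: M = m − 5 log₁₀ d + 5 = 17.16 − 5·1.6003 + 5 = 14.158
Star 2: d = 1280 ly / 3.26 = 392.6 pc
Star 2: M = m − 5 log₁₀ d + 5 = 23.94 − 5·2.5940 + 5 = 15.970
ΔM = M_1 − M_2 = 14.158 − (15.970) = -1.812; smaller M is more luminous → Star 1.
L ratio = 10^(0.4 |ΔM|) = 10^0.725 = 5.305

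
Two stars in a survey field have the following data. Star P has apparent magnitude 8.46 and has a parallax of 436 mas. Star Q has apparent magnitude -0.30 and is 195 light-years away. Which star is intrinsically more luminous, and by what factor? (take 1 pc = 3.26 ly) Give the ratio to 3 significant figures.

Star P: p = 436 mas = 0.436″ → d = 1/p = 2.294 pc
Star P: M = m − 5 log₁₀ d + 5 = 8.46 − 5·0.3605 + 5 = 11.657
Star Q: d = 195 ly / 3.26 = 59.82 pc
Star Q: M = m − 5 log₁₀ d + 5 = -0.30 − 5·1.7768 + 5 = -4.184
ΔM = M_P − M_Q = 11.657 − (-4.184) = 15.842; smaller M is more luminous → Star Q.
L ratio = 10^(0.4 |ΔM|) = 10^6.337 = 2.171×10^6

Star Q is more luminous, by a factor of 2.17×10^6.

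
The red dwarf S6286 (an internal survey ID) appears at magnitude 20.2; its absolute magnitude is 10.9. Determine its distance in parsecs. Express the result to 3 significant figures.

Distance modulus: m − M = 20.2 − (10.9) = 9.300
m − M = 5 log₁₀ d − 5
log₁₀ d = (m − M)/5 + 1 = 2.8600
d = 10^2.8600 = 724.4 pc

d ≈ 724 pc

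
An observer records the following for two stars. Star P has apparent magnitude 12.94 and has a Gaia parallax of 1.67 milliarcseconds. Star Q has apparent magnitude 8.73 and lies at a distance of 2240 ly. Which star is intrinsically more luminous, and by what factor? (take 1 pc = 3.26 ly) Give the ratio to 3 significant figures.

Star P: p = 1.67 mas = 1.67×10^-3″ → d = 1/p = 598.8 pc
Star P: M = m − 5 log₁₀ d + 5 = 12.94 − 5·2.7773 + 5 = 4.054
Star Q: d = 2240 ly / 3.26 = 687.1 pc
Star Q: M = m − 5 log₁₀ d + 5 = 8.73 − 5·2.8370 + 5 = -0.455
ΔM = M_P − M_Q = 4.054 − (-0.455) = 4.509; smaller M is more luminous → Star Q.
L ratio = 10^(0.4 |ΔM|) = 10^1.803 = 63.61

Star Q is more luminous, by a factor of 63.6.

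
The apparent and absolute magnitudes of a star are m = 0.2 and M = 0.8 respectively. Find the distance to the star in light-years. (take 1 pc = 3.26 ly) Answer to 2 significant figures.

d ≈ 25 ly

Distance modulus: m − M = 0.2 − (0.8) = -0.600
m − M = 5 log₁₀ d − 5
log₁₀ d = (m − M)/5 + 1 = 0.8800
d = 10^0.8800 = 7.586 pc
= 24.73 ly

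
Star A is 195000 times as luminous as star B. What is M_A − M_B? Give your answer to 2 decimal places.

Pogson: ΔM = −2.5 log₁₀(ratio) = −2.5 log₁₀(195000) = −2.5 × 5.2900 = -13.225
Star A is brighter, so it has the smaller magnitude: the difference is negative.

M_A − M_B ≈ -13.23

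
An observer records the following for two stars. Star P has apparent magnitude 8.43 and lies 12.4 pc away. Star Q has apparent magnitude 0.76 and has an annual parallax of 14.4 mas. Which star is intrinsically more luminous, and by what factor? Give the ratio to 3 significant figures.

Star Q is more luminous, by a factor of 36700.

Star P: M = m − 5 log₁₀ d + 5 = 8.43 − 5·1.0934 + 5 = 7.963
Star Q: p = 14.4 mas = 0.0144″ → d = 1/p = 69.44 pc
Star Q: M = m − 5 log₁₀ d + 5 = 0.76 − 5·1.8416 + 5 = -3.448
ΔM = M_P − M_Q = 7.963 − (-3.448) = 11.411; smaller M is more luminous → Star Q.
L ratio = 10^(0.4 |ΔM|) = 10^4.564 = 36680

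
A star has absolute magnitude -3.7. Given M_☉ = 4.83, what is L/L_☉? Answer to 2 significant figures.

M − M_☉ = -3.7 − 4.83 = -8.530
L/L_☉ = 10^(−0.4 (M − M_☉)) = 10^3.412 = 2582

L/L_☉ ≈ 2600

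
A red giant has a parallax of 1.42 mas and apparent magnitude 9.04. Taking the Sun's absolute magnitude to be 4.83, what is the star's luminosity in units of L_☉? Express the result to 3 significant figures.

L/L_☉ ≈ 103

d = 1/p = 1000/1.42 mas = 704.2 pc
M = m − 5 log₁₀ d + 5 = 9.04 − 5·2.8477 + 5 = -0.199
M − M_☉ = -0.199 − 4.83 = -5.029
L/L_☉ = 10^(−0.4 × -5.029) = 102.7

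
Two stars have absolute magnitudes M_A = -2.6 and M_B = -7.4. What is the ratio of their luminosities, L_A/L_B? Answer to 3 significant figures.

L_A/L_B ≈ 0.0120

ΔM = M_A − M_B = 4.8
L_A/L_B = 10^(−0.4 ΔM) = 10^-1.920 = 0.01202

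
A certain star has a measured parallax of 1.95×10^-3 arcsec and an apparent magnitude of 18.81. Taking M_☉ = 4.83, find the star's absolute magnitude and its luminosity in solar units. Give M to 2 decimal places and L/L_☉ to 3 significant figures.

M ≈ 10.26; L/L_☉ ≈ 6.73×10^-3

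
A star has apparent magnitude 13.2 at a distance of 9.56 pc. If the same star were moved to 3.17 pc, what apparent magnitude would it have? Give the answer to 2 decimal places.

Flux ∝ 1/d², so Δm = 5 log₁₀(d₂/d₁) = 5 log₁₀(3.17/9.56) = -2.397
m₂ = m₁ + Δm = 13.2 + (-2.397) = 10.803

m ≈ 10.80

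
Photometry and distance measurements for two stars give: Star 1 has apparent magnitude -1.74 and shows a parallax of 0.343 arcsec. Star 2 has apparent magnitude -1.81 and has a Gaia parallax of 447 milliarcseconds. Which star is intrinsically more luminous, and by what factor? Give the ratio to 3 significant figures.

Star 1: d = 1/p = 1/0.343″ = 2.915 pc
Star 1: M = m − 5 log₁₀ d + 5 = -1.74 − 5·0.4647 + 5 = 0.936
Star 2: p = 447 mas = 0.447″ → d = 1/p = 2.237 pc
Star 2: M = m − 5 log₁₀ d + 5 = -1.81 − 5·0.3497 + 5 = 1.442
ΔM = M_1 − M_2 = 0.936 − (1.442) = -0.505; smaller M is more luminous → Star 1.
L ratio = 10^(0.4 |ΔM|) = 10^0.202 = 1.592

Star 1 is more luminous, by a factor of 1.59.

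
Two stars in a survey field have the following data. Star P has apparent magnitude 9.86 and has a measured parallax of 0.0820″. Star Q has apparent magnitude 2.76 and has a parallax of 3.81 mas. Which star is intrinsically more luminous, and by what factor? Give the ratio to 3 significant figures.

Star Q is more luminous, by a factor of 320000.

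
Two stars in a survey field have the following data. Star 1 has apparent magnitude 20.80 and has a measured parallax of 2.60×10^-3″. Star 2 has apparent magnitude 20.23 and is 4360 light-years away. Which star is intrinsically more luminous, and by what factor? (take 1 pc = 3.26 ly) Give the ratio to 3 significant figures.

Star 2 is more luminous, by a factor of 20.4.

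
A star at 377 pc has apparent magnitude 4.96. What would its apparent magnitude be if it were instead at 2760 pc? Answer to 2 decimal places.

m ≈ 9.28

Flux ∝ 1/d², so Δm = 5 log₁₀(d₂/d₁) = 5 log₁₀(2760/377) = 4.323
m₂ = m₁ + Δm = 4.96 + (4.323) = 9.283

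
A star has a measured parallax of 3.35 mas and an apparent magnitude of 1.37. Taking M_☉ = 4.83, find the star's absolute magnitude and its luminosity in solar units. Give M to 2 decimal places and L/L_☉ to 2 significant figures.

M ≈ -6.00; L/L_☉ ≈ 22000

d = 1/p = 1000/3.35 mas = 298.5 pc
M = m − 5 log₁₀ d + 5 = 1.37 − 5·2.4750 + 5 = -6.005
M − M_☉ = -6.005 − 4.83 = -10.835
L/L_☉ = 10^(−0.4 × -10.835) = 21570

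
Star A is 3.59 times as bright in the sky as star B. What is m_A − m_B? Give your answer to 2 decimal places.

Pogson: Δm = −2.5 log₁₀(ratio) = −2.5 log₁₀(3.59) = −2.5 × 0.5551 = -1.388
Star A is brighter, so it has the smaller magnitude: the difference is negative.

m_A − m_B ≈ -1.39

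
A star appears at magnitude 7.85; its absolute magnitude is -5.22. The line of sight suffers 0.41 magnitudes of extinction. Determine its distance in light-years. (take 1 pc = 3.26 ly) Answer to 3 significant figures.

d ≈ 11100 ly

m − M = 5 log₁₀(d/10 pc) + A  ⇒  7.85 − (-5.22) − 0.41 = 5 log₁₀(d/10)
12.660 = 5 log₁₀(d/10)
log₁₀ d = (m − M − A)/5 + 1 = 3.5320
d = 10^3.5320 = 3404 pc
= 11100 ly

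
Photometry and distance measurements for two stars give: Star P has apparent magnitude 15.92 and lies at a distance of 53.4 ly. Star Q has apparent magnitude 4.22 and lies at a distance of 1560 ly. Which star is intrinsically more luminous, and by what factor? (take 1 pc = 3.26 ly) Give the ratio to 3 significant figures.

Star P: d = 53.4 ly / 3.26 = 16.38 pc
Star P: M = m − 5 log₁₀ d + 5 = 15.92 − 5·1.2143 + 5 = 14.848
Star Q: d = 1560 ly / 3.26 = 478.5 pc
Star Q: M = m − 5 log₁₀ d + 5 = 4.22 − 5·2.6799 + 5 = -4.180
ΔM = M_P − M_Q = 14.848 − (-4.180) = 19.028; smaller M is more luminous → Star Q.
L ratio = 10^(0.4 |ΔM|) = 10^7.611 = 4.085×10^7

Star Q is more luminous, by a factor of 4.08×10^7.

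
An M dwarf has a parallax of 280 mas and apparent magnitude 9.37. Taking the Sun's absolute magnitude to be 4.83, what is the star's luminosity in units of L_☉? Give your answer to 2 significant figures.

d = 1/p = 1000/280 mas = 3.571 pc
M = m − 5 log₁₀ d + 5 = 9.37 − 5·0.5528 + 5 = 11.606
M − M_☉ = 11.606 − 4.83 = 6.776
L/L_☉ = 10^(−0.4 × 6.776) = 1.948×10^-3

L/L_☉ ≈ 1.9×10^-3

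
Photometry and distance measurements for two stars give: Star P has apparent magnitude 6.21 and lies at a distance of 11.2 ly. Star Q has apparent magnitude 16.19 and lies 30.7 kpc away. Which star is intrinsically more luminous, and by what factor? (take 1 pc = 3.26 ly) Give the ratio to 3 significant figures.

Star P: d = 11.2 ly / 3.26 = 3.436 pc
Star P: M = m − 5 log₁₀ d + 5 = 6.21 − 5·0.5360 + 5 = 8.530
Star Q: d = 30.7 kpc = 30700 pc
Star Q: M = m − 5 log₁₀ d + 5 = 16.19 − 5·4.4871 + 5 = -1.246
ΔM = M_P − M_Q = 8.530 − (-1.246) = 9.776; smaller M is more luminous → Star Q.
L ratio = 10^(0.4 |ΔM|) = 10^3.910 = 8133

Star Q is more luminous, by a factor of 8130.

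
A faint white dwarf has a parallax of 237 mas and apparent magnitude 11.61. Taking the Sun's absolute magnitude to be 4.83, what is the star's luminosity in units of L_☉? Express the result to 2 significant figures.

L/L_☉ ≈ 3.5×10^-4

d = 1/p = 1000/237 mas = 4.219 pc
M = m − 5 log₁₀ d + 5 = 11.61 − 5·0.6253 + 5 = 13.484
M − M_☉ = 13.484 − 4.83 = 8.654
L/L_☉ = 10^(−0.4 × 8.654) = 3.455×10^-4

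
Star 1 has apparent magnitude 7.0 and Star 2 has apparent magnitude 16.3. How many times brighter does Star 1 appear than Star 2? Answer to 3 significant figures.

5250

Δm = 7.0 − (16.3) = -9.3
Flux ratio = 10^(−0.4 Δm) = 10^(−0.4 × -9.3) = 10^3.720 = 5248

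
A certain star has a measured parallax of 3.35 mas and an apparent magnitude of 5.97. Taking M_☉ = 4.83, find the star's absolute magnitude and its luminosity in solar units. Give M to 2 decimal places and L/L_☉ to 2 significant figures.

d = 1/p = 1000/3.35 mas = 298.5 pc
M = m − 5 log₁₀ d + 5 = 5.97 − 5·2.4750 + 5 = -1.405
M − M_☉ = -1.405 − 4.83 = -6.235
L/L_☉ = 10^(−0.4 × -6.235) = 311.8

M ≈ -1.40; L/L_☉ ≈ 310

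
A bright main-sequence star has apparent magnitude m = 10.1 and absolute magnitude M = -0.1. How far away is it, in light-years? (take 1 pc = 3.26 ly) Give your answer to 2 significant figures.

d ≈ 3600 ly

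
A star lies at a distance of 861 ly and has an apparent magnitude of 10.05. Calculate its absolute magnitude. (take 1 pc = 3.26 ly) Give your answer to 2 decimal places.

M ≈ 2.94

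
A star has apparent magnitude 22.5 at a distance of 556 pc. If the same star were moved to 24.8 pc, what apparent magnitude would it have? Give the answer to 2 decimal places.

m ≈ 15.75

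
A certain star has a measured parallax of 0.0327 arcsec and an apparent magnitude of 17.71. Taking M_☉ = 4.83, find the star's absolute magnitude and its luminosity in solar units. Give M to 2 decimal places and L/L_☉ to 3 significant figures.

d = 1/p = 1/0.0327″ = 30.58 pc
M = m − 5 log₁₀ d + 5 = 17.71 − 5·1.4855 + 5 = 15.283
M − M_☉ = 15.283 − 4.83 = 10.453
L/L_☉ = 10^(−0.4 × 10.453) = 6.590×10^-5

M ≈ 15.28; L/L_☉ ≈ 6.59×10^-5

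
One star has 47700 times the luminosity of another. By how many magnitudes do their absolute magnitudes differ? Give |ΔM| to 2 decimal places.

|ΔM| ≈ 11.70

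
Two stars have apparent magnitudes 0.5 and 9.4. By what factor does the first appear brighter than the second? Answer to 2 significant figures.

3600

Magnitude difference = -8.9
Flux ratio = 10^(−0.4 Δm) = 10^(−0.4 × -8.9) = 10^3.560 = 3631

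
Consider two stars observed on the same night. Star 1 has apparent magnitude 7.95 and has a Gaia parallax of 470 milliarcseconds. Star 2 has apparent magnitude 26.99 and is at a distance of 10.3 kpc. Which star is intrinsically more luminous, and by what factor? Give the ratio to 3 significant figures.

Star 1: p = 470 mas = 0.470″ → d = 1/p = 2.128 pc
Star 1: M = m − 5 log₁₀ d + 5 = 7.95 − 5·0.3279 + 5 = 11.310
Star 2: d = 10.3 kpc = 10300 pc
Star 2: M = m − 5 log₁₀ d + 5 = 26.99 − 5·4.0128 + 5 = 11.926
ΔM = M_1 − M_2 = 11.310 − (11.926) = -0.615; smaller M is more luminous → Star 1.
L ratio = 10^(0.4 |ΔM|) = 10^0.246 = 1.763

Star 1 is more luminous, by a factor of 1.76.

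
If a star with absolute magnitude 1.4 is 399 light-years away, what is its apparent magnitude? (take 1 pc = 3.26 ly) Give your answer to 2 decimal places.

d = 399 ly / 3.26 = 122.4 pc
m = M + 5 log₁₀ d − 5 = 1.4 + 5·2.0878 − 5 = 6.839

m ≈ 6.84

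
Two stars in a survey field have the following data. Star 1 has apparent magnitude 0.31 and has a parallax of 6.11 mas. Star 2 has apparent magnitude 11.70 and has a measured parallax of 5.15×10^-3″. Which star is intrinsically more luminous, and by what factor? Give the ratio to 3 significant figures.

Star 1 is more luminous, by a factor of 25600.

Star 1: p = 6.11 mas = 6.11×10^-3″ → d = 1/p = 163.7 pc
Star 1: M = m − 5 log₁₀ d + 5 = 0.31 − 5·2.2140 + 5 = -5.760
Star 2: d = 1/p = 1/5.15×10^-3″ = 194.2 pc
Star 2: M = m − 5 log₁₀ d + 5 = 11.70 − 5·2.2882 + 5 = 5.259
ΔM = M_1 − M_2 = -5.760 − (5.259) = -11.019; smaller M is more luminous → Star 1.
L ratio = 10^(0.4 |ΔM|) = 10^4.408 = 25560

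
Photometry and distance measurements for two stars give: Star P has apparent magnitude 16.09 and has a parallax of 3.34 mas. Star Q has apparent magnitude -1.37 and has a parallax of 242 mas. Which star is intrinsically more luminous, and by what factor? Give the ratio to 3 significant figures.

Star P: p = 3.34 mas = 3.34×10^-3″ → d = 1/p = 299.4 pc
Star P: M = m − 5 log₁₀ d + 5 = 16.09 − 5·2.4763 + 5 = 8.709
Star Q: p = 242 mas = 0.242″ → d = 1/p = 4.132 pc
Star Q: M = m − 5 log₁₀ d + 5 = -1.37 − 5·0.6162 + 5 = 0.549
ΔM = M_P − M_Q = 8.709 − (0.549) = 8.160; smaller M is more luminous → Star Q.
L ratio = 10^(0.4 |ΔM|) = 10^3.264 = 1836

Star Q is more luminous, by a factor of 1840.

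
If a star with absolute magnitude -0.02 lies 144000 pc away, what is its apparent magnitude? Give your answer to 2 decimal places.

m ≈ 20.77

m = M + 5 log₁₀ d − 5 = -0.02 + 5·5.1584 − 5 = 20.772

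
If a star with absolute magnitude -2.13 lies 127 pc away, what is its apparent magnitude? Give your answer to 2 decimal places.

m ≈ 3.39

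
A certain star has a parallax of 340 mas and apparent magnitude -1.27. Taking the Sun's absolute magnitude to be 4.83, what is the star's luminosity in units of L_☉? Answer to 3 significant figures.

d = 1/p = 1000/340 mas = 2.941 pc
M = m − 5 log₁₀ d + 5 = -1.27 − 5·0.4685 + 5 = 1.387
M − M_☉ = 1.387 − 4.83 = -3.443
L/L_☉ = 10^(−0.4 × -3.443) = 23.83

L/L_☉ ≈ 23.8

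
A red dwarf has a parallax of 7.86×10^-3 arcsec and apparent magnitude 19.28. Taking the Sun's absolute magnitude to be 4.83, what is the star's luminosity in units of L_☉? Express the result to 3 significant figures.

L/L_☉ ≈ 2.69×10^-4

d = 1/p = 1/7.86×10^-3″ = 127.2 pc
M = m − 5 log₁₀ d + 5 = 19.28 − 5·2.1046 + 5 = 13.757
M − M_☉ = 13.757 − 4.83 = 8.927
L/L_☉ = 10^(−0.4 × 8.927) = 2.686×10^-4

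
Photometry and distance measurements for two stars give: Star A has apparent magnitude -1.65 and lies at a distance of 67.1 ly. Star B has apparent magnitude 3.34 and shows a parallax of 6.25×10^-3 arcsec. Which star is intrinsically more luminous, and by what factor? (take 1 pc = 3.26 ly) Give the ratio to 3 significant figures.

Star A is more luminous, by a factor of 1.64.

Star A: d = 67.1 ly / 3.26 = 20.58 pc
Star A: M = m − 5 log₁₀ d + 5 = -1.65 − 5·1.3135 + 5 = -3.218
Star B: d = 1/p = 1/6.25×10^-3″ = 160.0 pc
Star B: M = m − 5 log₁₀ d + 5 = 3.34 − 5·2.2041 + 5 = -2.681
ΔM = M_A − M_B = -3.218 − (-2.681) = -0.537; smaller M is more luminous → Star A.
L ratio = 10^(0.4 |ΔM|) = 10^0.215 = 1.640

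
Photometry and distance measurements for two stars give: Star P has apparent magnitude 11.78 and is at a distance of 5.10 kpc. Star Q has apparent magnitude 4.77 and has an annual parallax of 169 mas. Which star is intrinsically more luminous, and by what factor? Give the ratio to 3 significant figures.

Star P: d = 5.10 kpc = 5100 pc
Star P: M = m − 5 log₁₀ d + 5 = 11.78 − 5·3.7076 + 5 = -1.758
Star Q: p = 169 mas = 0.169″ → d = 1/p = 5.917 pc
Star Q: M = m − 5 log₁₀ d + 5 = 4.77 − 5·0.7721 + 5 = 5.909
ΔM = M_P − M_Q = -1.758 − (5.909) = -7.667; smaller M is more luminous → Star P.
L ratio = 10^(0.4 |ΔM|) = 10^3.067 = 1167

Star P is more luminous, by a factor of 1170.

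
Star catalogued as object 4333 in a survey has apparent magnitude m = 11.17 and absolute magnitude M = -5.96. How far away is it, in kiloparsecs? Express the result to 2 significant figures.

μ = m − M = 17.130
m − M = 5 log₁₀ d − 5
log₁₀ d = (m − M)/5 + 1 = 4.4260
d = 10^4.4260 = 26670 pc
= 26.67 kpc

d ≈ 27 kpc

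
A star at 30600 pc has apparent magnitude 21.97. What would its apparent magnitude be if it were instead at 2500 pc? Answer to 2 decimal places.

m ≈ 16.53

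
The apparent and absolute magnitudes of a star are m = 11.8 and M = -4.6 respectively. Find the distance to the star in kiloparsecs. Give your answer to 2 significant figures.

d ≈ 19 kpc

Distance modulus: m − M = 11.8 − (-4.6) = 16.400
m − M = 5 log₁₀ d − 5
log₁₀ d = (m − M)/5 + 1 = 4.2800
d = 10^4.2800 = 19050 pc
= 19.05 kpc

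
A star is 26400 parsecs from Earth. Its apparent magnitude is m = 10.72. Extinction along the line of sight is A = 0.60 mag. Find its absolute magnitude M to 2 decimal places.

5 log₁₀(d/10 pc) = 5 log₁₀(26400) − 5 = 17.108
M = m − 5 log₁₀(d/10) − A = 10.72 − 17.108 − 0.60 = -6.988

M ≈ -6.99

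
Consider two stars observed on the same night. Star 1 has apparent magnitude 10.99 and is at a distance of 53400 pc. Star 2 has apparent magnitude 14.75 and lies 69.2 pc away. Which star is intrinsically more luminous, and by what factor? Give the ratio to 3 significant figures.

Star 1: M = m − 5 log₁₀ d + 5 = 10.99 − 5·4.7275 + 5 = -7.648
Star 2: M = m − 5 log₁₀ d + 5 = 14.75 − 5·1.8401 + 5 = 10.549
ΔM = M_1 − M_2 = -7.648 − (10.549) = -18.197; smaller M is more luminous → Star 1.
L ratio = 10^(0.4 |ΔM|) = 10^7.279 = 1.901×10^7

Star 1 is more luminous, by a factor of 1.90×10^7.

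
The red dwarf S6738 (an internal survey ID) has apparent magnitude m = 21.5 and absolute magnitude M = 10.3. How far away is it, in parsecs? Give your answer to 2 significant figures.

d ≈ 1700 pc

μ = m − M = 11.200
m − M = 5 log₁₀ d − 5
log₁₀ d = (m − M)/5 + 1 = 3.2400
d = 10^3.2400 = 1738 pc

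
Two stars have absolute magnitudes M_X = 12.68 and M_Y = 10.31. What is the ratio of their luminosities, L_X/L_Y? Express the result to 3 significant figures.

ΔM = M_X − M_Y = 2.37
L_X/L_Y = 10^(−0.4 ΔM) = 10^-0.948 = 0.1127

L_X/L_Y ≈ 0.113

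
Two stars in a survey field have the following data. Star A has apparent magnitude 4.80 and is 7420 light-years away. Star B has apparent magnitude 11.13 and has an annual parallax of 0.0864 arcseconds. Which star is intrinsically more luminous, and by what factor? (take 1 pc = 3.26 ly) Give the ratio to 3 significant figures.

Star A: d = 7420 ly / 3.26 = 2276 pc
Star A: M = m − 5 log₁₀ d + 5 = 4.80 − 5·3.3572 + 5 = -6.986
Star B: d = 1/p = 1/0.0864″ = 11.57 pc
Star B: M = m − 5 log₁₀ d + 5 = 11.13 − 5·1.0635 + 5 = 10.813
ΔM = M_A − M_B = -6.986 − (10.813) = -17.799; smaller M is more luminous → Star A.
L ratio = 10^(0.4 |ΔM|) = 10^7.119 = 1.316×10^7

Star A is more luminous, by a factor of 1.32×10^7.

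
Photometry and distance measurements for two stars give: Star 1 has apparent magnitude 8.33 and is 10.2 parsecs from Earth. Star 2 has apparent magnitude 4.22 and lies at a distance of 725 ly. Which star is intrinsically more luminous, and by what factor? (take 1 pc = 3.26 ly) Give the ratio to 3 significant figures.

Star 2 is more luminous, by a factor of 20900.

Star 1: M = m − 5 log₁₀ d + 5 = 8.33 − 5·1.0086 + 5 = 8.287
Star 2: d = 725 ly / 3.26 = 222.4 pc
Star 2: M = m − 5 log₁₀ d + 5 = 4.22 − 5·2.3471 + 5 = -2.516
ΔM = M_1 − M_2 = 8.287 − (-2.516) = 10.803; smaller M is more luminous → Star 2.
L ratio = 10^(0.4 |ΔM|) = 10^4.321 = 20940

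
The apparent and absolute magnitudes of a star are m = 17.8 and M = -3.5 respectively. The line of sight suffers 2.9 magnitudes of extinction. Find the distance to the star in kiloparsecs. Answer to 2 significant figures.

d ≈ 48 kpc

m − M = 5 log₁₀(d/10 pc) + A  ⇒  17.8 − (-3.5) − 2.9 = 5 log₁₀(d/10)
18.400 = 5 log₁₀(d/10)
log₁₀ d = (m − M − A)/5 + 1 = 4.6800
d = 10^4.6800 = 47860 pc
= 47.86 kpc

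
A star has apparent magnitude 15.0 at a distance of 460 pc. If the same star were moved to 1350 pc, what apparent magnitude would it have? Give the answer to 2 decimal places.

m ≈ 17.34

Flux ∝ 1/d², so Δm = 5 log₁₀(d₂/d₁) = 5 log₁₀(1350/460) = 2.338
m₂ = m₁ + Δm = 15.0 + (2.338) = 17.338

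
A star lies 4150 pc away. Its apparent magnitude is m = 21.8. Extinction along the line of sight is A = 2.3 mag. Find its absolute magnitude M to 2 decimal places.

5 log₁₀(d/10 pc) = 5 log₁₀(4150) − 5 = 13.090
M = m − 5 log₁₀(d/10) − A = 21.8 − 13.090 − 2.3 = 6.410

M ≈ 6.41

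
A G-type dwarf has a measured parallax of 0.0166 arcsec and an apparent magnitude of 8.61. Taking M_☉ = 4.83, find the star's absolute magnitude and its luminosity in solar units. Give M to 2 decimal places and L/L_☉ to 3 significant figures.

M ≈ 4.71; L/L_☉ ≈ 1.12

d = 1/p = 1/0.0166″ = 60.24 pc
M = m − 5 log₁₀ d + 5 = 8.61 − 5·1.7799 + 5 = 4.711
M − M_☉ = 4.711 − 4.83 = -0.119
L/L_☉ = 10^(−0.4 × -0.119) = 1.116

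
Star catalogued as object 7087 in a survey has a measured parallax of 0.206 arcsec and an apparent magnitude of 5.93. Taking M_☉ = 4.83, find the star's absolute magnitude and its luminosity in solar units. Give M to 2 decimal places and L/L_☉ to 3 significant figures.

M ≈ 7.50; L/L_☉ ≈ 0.0856

d = 1/p = 1/0.206″ = 4.854 pc
M = m − 5 log₁₀ d + 5 = 5.93 − 5·0.6861 + 5 = 7.499
M − M_☉ = 7.499 − 4.83 = 2.669
L/L_☉ = 10^(−0.4 × 2.669) = 0.08556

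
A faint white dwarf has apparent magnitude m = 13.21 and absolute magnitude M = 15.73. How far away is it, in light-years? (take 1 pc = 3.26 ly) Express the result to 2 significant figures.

d ≈ 10 ly

Distance modulus: m − M = 13.21 − (15.73) = -2.520
m − M = 5 log₁₀ d − 5
log₁₀ d = (m − M)/5 + 1 = 0.4960
d = 10^0.4960 = 3.133 pc
= 10.21 ly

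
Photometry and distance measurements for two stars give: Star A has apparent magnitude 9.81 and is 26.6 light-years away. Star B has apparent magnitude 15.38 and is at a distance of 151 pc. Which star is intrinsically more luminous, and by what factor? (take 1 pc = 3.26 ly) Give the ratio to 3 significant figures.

Star A: d = 26.6 ly / 3.26 = 8.160 pc
Star A: M = m − 5 log₁₀ d + 5 = 9.81 − 5·0.9117 + 5 = 10.252
Star B: M = m − 5 log₁₀ d + 5 = 15.38 − 5·2.1790 + 5 = 9.485
ΔM = M_A − M_B = 10.252 − (9.485) = 0.767; smaller M is more luminous → Star B.
L ratio = 10^(0.4 |ΔM|) = 10^0.307 = 2.026

Star B is more luminous, by a factor of 2.03.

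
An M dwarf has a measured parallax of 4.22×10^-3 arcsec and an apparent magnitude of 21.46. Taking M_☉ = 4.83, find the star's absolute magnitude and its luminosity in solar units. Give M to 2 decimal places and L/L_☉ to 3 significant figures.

M ≈ 14.59; L/L_☉ ≈ 1.25×10^-4

d = 1/p = 1/4.22×10^-3″ = 237.0 pc
M = m − 5 log₁₀ d + 5 = 21.46 − 5·2.3747 + 5 = 14.587
M − M_☉ = 14.587 − 4.83 = 9.757
L/L_☉ = 10^(−0.4 × 9.757) = 1.251×10^-4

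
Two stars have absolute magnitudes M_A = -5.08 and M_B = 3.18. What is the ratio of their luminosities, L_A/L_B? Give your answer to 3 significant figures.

L_A/L_B ≈ 2010

ΔM = M_A − M_B = -8.26
L_A/L_B = 10^(−0.4 ΔM) = 10^3.304 = 2014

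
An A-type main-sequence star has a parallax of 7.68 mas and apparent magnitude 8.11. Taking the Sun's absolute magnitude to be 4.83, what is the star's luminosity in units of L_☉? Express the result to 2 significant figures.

L/L_☉ ≈ 8.3

d = 1/p = 1000/7.68 mas = 130.2 pc
M = m − 5 log₁₀ d + 5 = 8.11 − 5·2.1146 + 5 = 2.537
M − M_☉ = 2.537 − 4.83 = -2.293
L/L_☉ = 10^(−0.4 × -2.293) = 8.266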